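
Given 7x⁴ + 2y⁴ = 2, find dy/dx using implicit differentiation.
Apply d/dx to both sides, remembering that y depends on x. Each occurrence of y therefore brings in a y' = dy/dx via the chain rule.

With F(x, y) equal to the left-hand side minus the right, differentiate F term by term:
  d/dx[7x^4] = 28x^3
  d/dx[2y^4] = 8y^3·y'
  d/dx[-2] = 0
Adding these up, d/dx[F] = 0 becomes
  (28x^3) + (8y^3)·y' = 0,
so isolating y',
  dy/dx = -(28x^3)/(8y^3) = -7x^3/(2y^3)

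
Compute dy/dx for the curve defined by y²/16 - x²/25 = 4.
Differentiate both sides with respect to x, treating y as y(x). By the chain rule, any term containing y contributes a factor of y' = dy/dx when we differentiate it.

Move every term to one side and write the relation as F(x, y) = 0. Term by term,
  d/dx[-x^2/25] = -2x/25
  d/dx[y^2/16] = y·y'/8
  d/dx[-4] = 0

The pieces without y' make up ∂F/∂x and the coefficient of y' is ∂F/∂y:
  ∂F/∂x = -2x/25,
  ∂F/∂y = y/8.

Since d/dx[F] = ∂F/∂x + (∂F/∂y)·y' = 0, solve for y':
  (∂F/∂y)·y' = -∂F/∂x
  dy/dx = -(∂F/∂x)/(∂F/∂y) = -(-2x/25)/(y/8) = 16x/(25y)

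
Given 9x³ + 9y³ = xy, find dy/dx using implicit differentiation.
Differentiate both sides with respect to x, treating y as y(x). By the chain rule, any term containing y contributes a factor of y' = dy/dx when we differentiate it.

Move every term to one side and write the relation as F(x, y) = 0. Term by term,
  d/dx[9x^3] = 27x^2
  d/dx[-xy] = -x·y' - y
  d/dx[9y^3] = 27y^2·y'

The pieces without y' make up ∂F/∂x and the coefficient of y' is ∂F/∂y:
  ∂F/∂x = 27x^2 - y,
  ∂F/∂y = -x + 27y^2.

Since d/dx[F] = ∂F/∂x + (∂F/∂y)·y' = 0, solve for y':
  (∂F/∂y)·y' = -∂F/∂x
  dy/dx = -(∂F/∂x)/(∂F/∂y) = -(27x^2 - y)/(-x + 27y^2) = (27x^2 - y)/(x - 27y^2)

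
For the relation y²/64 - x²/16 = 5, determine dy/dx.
Take d/dx of both sides. Since y is implicitly a function of x, the chain rule attaches a y' = dy/dx factor whenever we differentiate through y.

Set F(x, y) = (left side) − (right side), so the curve is F = 0. Differentiating each term of F:
  d/dx[-x^2/16] = -x/8
  d/dx[y^2/64] = y·y'/32
  d/dx[-5] = 0

Collecting, the y'-free part is the partial derivative in x and the y' coefficient is the partial derivative in y:
  ∂F/∂x = -x/8
  ∂F/∂y = y/32

so d/dx[F(x, y(x))] = ∂F/∂x + (∂F/∂y)·y' = 0. Rearranging,
  dy/dx = -(∂F/∂x)/(∂F/∂y) = -(-x/8)/(y/32) = 4x/y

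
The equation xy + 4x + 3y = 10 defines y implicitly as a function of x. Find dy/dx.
Apply d/dx to both sides, remembering that y depends on x. Each occurrence of y therefore brings in a y' = dy/dx via the chain rule.

With F(x, y) equal to the left-hand side minus the right, differentiate F term by term:
  d/dx[xy] = x·y' + y
  d/dx[4x] = 4
  d/dx[3y] = 3·y'
  d/dx[-10] = 0
Adding these up, d/dx[F] = 0 becomes
  (y + 4) + (x + 3)·y' = 0,
so isolating y',
  dy/dx = -(y + 4)/(x + 3) = (-y - 4)/(x + 3)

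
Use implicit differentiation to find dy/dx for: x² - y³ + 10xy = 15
Differentiate the relation implicitly: treat y = y(x) and apply the chain rule, so every y-derivative picks up a y' = dy/dx factor.

With everything moved to the left-hand side, differentiate term by term:
  d/dx[x^2] = 2x
  d/dx[10xy] = 10x·y' + 10y
  d/dx[-y^3] = -3y^2·y'
  d/dx[-15] = 0

Separating the contributions that come from x directly and those that come through y:
  without y':      2x + 10y
  multiplying y':  10x - 3y^2

so (2x + 10y) + (10x - 3y^2)·y' = 0, and therefore
  dy/dx = -(2x + 10y)/(10x - 3y^2) = 2(-x - 5y)/(10x - 3y^2)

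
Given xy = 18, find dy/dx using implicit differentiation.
Differentiate both sides with respect to x, treating y as y(x). By the chain rule, any term containing y contributes a factor of y' = dy/dx when we differentiate it.

Move every term to one side and write the relation as F(x, y) = 0. Term by term,
  d/dx[xy] = x·y' + y
  d/dx[-18] = 0

The pieces without y' make up ∂F/∂x and the coefficient of y' is ∂F/∂y:
  ∂F/∂x = y,
  ∂F/∂y = x.

Since d/dx[F] = ∂F/∂x + (∂F/∂y)·y' = 0, solve for y':
  (∂F/∂y)·y' = -∂F/∂x
  dy/dx = -(∂F/∂x)/(∂F/∂y) = -(y)/(x) = -y/x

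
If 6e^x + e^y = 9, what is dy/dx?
Differentiate both sides with respect to x, treating y as y(x). By the chain rule, any term containing y contributes a factor of y' = dy/dx when we differentiate it.

Move every term to one side and write the relation as F(x, y) = 0. Term by term,
  d/dx[6e^(x)] = 6e^(x)
  d/dx[e^(y)] = y'·e^(y)
  d/dx[-9] = 0

The pieces without y' make up ∂F/∂x and the coefficient of y' is ∂F/∂y:
  ∂F/∂x = 6e^(x),
  ∂F/∂y = e^(y).

Since d/dx[F] = ∂F/∂x + (∂F/∂y)·y' = 0, solve for y':
  (∂F/∂y)·y' = -∂F/∂x
  dy/dx = -(∂F/∂x)/(∂F/∂y) = -(6e^(x))/(e^(y)) = -6e^(x - y)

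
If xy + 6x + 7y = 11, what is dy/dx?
Differentiate the relation implicitly: treat y = y(x) and apply the chain rule, so every y-derivative picks up a y' = dy/dx factor.

With everything moved to the left-hand side, differentiate term by term:
  d/dx[xy] = x·y' + y
  d/dx[6x] = 6
  d/dx[7y] = 7·y'
  d/dx[-11] = 0

Separating the contributions that come from x directly and those that come through y:
  without y':      y + 6
  multiplying y':  x + 7

so (y + 6) + (x + 7)·y' = 0, and therefore
  dy/dx = -(y + 6)/(x + 7) = (-y - 6)/(x + 7)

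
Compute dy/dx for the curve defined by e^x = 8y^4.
Apply d/dx to both sides, remembering that y depends on x. Each occurrence of y therefore brings in a y' = dy/dx via the chain rule.

With F(x, y) equal to the left-hand side minus the right, differentiate F term by term:
  d/dx[-8y^4] = -32y^3·y'
  d/dx[e^(x)] = e^(x)
Adding these up, d/dx[F] = 0 becomes
  (e^(x)) + (-32y^3)·y' = 0,
so isolating y',
  dy/dx = -(e^(x))/(-32y^3) = e^(x)/(32y^3)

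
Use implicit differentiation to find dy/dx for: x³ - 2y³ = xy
Apply d/dx to both sides, remembering that y depends on x. Each occurrence of y therefore brings in a y' = dy/dx via the chain rule.

With F(x, y) equal to the left-hand side minus the right, differentiate F term by term:
  d/dx[x^3] = 3x^2
  d/dx[-xy] = -x·y' - y
  d/dx[-2y^3] = -6y^2·y'
Adding these up, d/dx[F] = 0 becomes
  (3x^2 - y) + (-x - 6y^2)·y' = 0,
so isolating y',
  dy/dx = -(3x^2 - y)/(-x - 6y^2) = (3x^2 - y)/(x + 6y^2)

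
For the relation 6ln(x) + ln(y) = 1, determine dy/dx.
Apply d/dx to both sides, remembering that y depends on x. Each occurrence of y therefore brings in a y' = dy/dx via the chain rule.

With F(x, y) equal to the left-hand side minus the right, differentiate F term by term:
  d/dx[6ln(x)] = 6/x
  d/dx[ln(y)] = y'/y
  d/dx[-1] = 0
Adding these up, d/dx[F] = 0 becomes
  (6/x) + (1/y)·y' = 0,
so isolating y',
  dy/dx = -(6/x)/(1/y) = -6y/x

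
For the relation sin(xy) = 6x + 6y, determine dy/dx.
Take d/dx of both sides. Since y is implicitly a function of x, the chain rule attaches a y' = dy/dx factor whenever we differentiate through y.

Set F(x, y) = (left side) − (right side), so the curve is F = 0. Differentiating each term of F:
  d/dx[-6x] = -6
  d/dx[-6y] = -6·y'
  d/dx[sin(xy)] = (x·y' + y)·cos(xy)

Collecting, the y'-free part is the partial derivative in x and the y' coefficient is the partial derivative in y:
  ∂F/∂x = y·cos(xy) - 6
  ∂F/∂y = x·cos(xy) - 6

so d/dx[F(x, y(x))] = ∂F/∂x + (∂F/∂y)·y' = 0. Rearranging,
  dy/dx = -(∂F/∂x)/(∂F/∂y) = -(y·cos(xy) - 6)/(x·cos(xy) - 6) = (-y·cos(xy) + 6)/(x·cos(xy) - 6)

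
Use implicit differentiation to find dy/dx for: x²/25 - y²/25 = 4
Differentiate the relation implicitly: treat y = y(x) and apply the chain rule, so every y-derivative picks up a y' = dy/dx factor.

With everything moved to the left-hand side, differentiate term by term:
  d/dx[x^2/25] = 2x/25
  d/dx[-y^2/25] = -2y·y'/25
  d/dx[-4] = 0

Separating the contributions that come from x directly and those that come through y:
  without y':      2x/25
  multiplying y':  -2y/25

so (2x/25) + (-2y/25)·y' = 0, and therefore
  dy/dx = -(2x/25)/(-2y/25) = x/y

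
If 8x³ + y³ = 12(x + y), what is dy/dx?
Take d/dx of both sides. Since y is implicitly a function of x, the chain rule attaches a y' = dy/dx factor whenever we differentiate through y.

Set F(x, y) = (left side) − (right side), so the curve is F = 0. Differentiating each term of F:
  d/dx[8x^3] = 24x^2
  d/dx[-12x] = -12
  d/dx[y^3] = 3y^2·y'
  d/dx[-12y] = -12·y'

Collecting, the y'-free part is the partial derivative in x and the y' coefficient is the partial derivative in y:
  ∂F/∂x = 24x^2 - 12
  ∂F/∂y = 3y^2 - 12

so d/dx[F(x, y(x))] = ∂F/∂x + (∂F/∂y)·y' = 0. Rearranging,
  dy/dx = -(∂F/∂x)/(∂F/∂y) = -(24x^2 - 12)/(3y^2 - 12) = 4(1 - 2x^2)/(y^2 - 4)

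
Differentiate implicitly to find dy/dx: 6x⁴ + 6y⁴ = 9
Apply d/dx to both sides, remembering that y depends on x. Each occurrence of y therefore brings in a y' = dy/dx via the chain rule.

With F(x, y) equal to the left-hand side minus the right, differentiate F term by term:
  d/dx[6x^4] = 24x^3
  d/dx[6y^4] = 24y^3·y'
  d/dx[-9] = 0
Adding these up, d/dx[F] = 0 becomes
  (24x^3) + (24y^3)·y' = 0,
so isolating y',
  dy/dx = -(24x^3)/(24y^3) = -x^3/y^3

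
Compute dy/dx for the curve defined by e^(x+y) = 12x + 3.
Differentiate the relation implicitly: treat y = y(x) and apply the chain rule, so every y-derivative picks up a y' = dy/dx factor.

With everything moved to the left-hand side, differentiate term by term:
  d/dx[-12x] = -12
  d/dx[e^(x + y)] = (y' + 1)·e^(x + y)
  d/dx[-3] = 0

Separating the contributions that come from x directly and those that come through y:
  without y':      e^(x + y) - 12
  multiplying y':  e^(x + y)

so (e^(x + y) - 12) + (e^(x + y))·y' = 0, and therefore
  dy/dx = -(e^(x + y) - 12)/(e^(x + y)) = 12e^(-x - y) - 1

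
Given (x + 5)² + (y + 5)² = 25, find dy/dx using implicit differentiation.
Apply d/dx to both sides, remembering that y depends on x. Each occurrence of y therefore brings in a y' = dy/dx via the chain rule.

With F(x, y) equal to the left-hand side minus the right, differentiate F term by term:
  d/dx[(x + 5)^2] = 2x + 10
  d/dx[(y + 5)^2] = 2·y'(y + 5)
  d/dx[-25] = 0
Adding these up, d/dx[F] = 0 becomes
  (2x + 10) + (2y + 10)·y' = 0,
so isolating y',
  dy/dx = -(2x + 10)/(2y + 10) = (-x - 5)/(y + 5)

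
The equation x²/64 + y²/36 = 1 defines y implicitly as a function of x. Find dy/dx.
Differentiate the relation implicitly: treat y = y(x) and apply the chain rule, so every y-derivative picks up a y' = dy/dx factor.

With everything moved to the left-hand side, differentiate term by term:
  d/dx[x^2/64] = x/32
  d/dx[y^2/36] = y·y'/18
  d/dx[-1] = 0

Separating the contributions that come from x directly and those that come through y:
  without y':      x/32
  multiplying y':  y/18

so (x/32) + (y/18)·y' = 0, and therefore
  dy/dx = -(x/32)/(y/18) = -9x/(16y)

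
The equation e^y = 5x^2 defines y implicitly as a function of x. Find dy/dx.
Differentiate the relation implicitly: treat y = y(x) and apply the chain rule, so every y-derivative picks up a y' = dy/dx factor.

With everything moved to the left-hand side, differentiate term by term:
  d/dx[-5x^2] = -10x
  d/dx[e^(y)] = y'·e^(y)

Separating the contributions that come from x directly and those that come through y:
  without y':      -10x
  multiplying y':  e^(y)

so (-10x) + (e^(y))·y' = 0, and therefore
  dy/dx = -(-10x)/(e^(y)) = 10x·e^(-y)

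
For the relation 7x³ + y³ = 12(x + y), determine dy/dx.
Differentiate both sides with respect to x, treating y as y(x). By the chain rule, any term containing y contributes a factor of y' = dy/dx when we differentiate it.

Move every term to one side and write the relation as F(x, y) = 0. Term by term,
  d/dx[7x^3] = 21x^2
  d/dx[-12x] = -12
  d/dx[y^3] = 3y^2·y'
  d/dx[-12y] = -12·y'

The pieces without y' make up ∂F/∂x and the coefficient of y' is ∂F/∂y:
  ∂F/∂x = 21x^2 - 12,
  ∂F/∂y = 3y^2 - 12.

Since d/dx[F] = ∂F/∂x + (∂F/∂y)·y' = 0, solve for y':
  (∂F/∂y)·y' = -∂F/∂x
  dy/dx = -(∂F/∂x)/(∂F/∂y) = -(21x^2 - 12)/(3y^2 - 12) = (4 - 7x^2)/(y^2 - 4)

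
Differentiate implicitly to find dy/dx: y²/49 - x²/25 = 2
Take d/dx of both sides. Since y is implicitly a function of x, the chain rule attaches a y' = dy/dx factor whenever we differentiate through y.

Set F(x, y) = (left side) − (right side), so the curve is F = 0. Differentiating each term of F:
  d/dx[-x^2/25] = -2x/25
  d/dx[y^2/49] = 2y·y'/49
  d/dx[-2] = 0

Collecting, the y'-free part is the partial derivative in x and the y' coefficient is the partial derivative in y:
  ∂F/∂x = -2x/25
  ∂F/∂y = 2y/49

so d/dx[F(x, y(x))] = ∂F/∂x + (∂F/∂y)·y' = 0. Rearranging,
  dy/dx = -(∂F/∂x)/(∂F/∂y) = -(-2x/25)/(2y/49) = 49x/(25y)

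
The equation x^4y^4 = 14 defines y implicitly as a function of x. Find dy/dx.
Differentiate both sides with respect to x, treating y as y(x). By the chain rule, any term containing y contributes a factor of y' = dy/dx when we differentiate it.

Move every term to one side and write the relation as F(x, y) = 0. Term by term,
  d/dx[x^4y^4] = 4x^4y^3·y' + 4x^3y^4
  d/dx[-14] = 0

The pieces without y' make up ∂F/∂x and the coefficient of y' is ∂F/∂y:
  ∂F/∂x = 4x^3y^4,
  ∂F/∂y = 4x^4y^3.

Since d/dx[F] = ∂F/∂x + (∂F/∂y)·y' = 0, solve for y':
  (∂F/∂y)·y' = -∂F/∂x
  dy/dx = -(∂F/∂x)/(∂F/∂y) = -(4x^3y^4)/(4x^4y^3) = -y/x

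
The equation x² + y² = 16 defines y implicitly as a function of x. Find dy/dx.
Apply d/dx to both sides, remembering that y depends on x. Each occurrence of y therefore brings in a y' = dy/dx via the chain rule.

With F(x, y) equal to the left-hand side minus the right, differentiate F term by term:
  d/dx[x^2] = 2x
  d/dx[y^2] = 2y·y'
  d/dx[-16] = 0
Adding these up, d/dx[F] = 0 becomes
  (2x) + (2y)·y' = 0,
so isolating y',
  dy/dx = -(2x)/(2y) = -x/y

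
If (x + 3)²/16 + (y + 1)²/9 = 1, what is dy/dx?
Differentiate both sides with respect to x, treating y as y(x). By the chain rule, any term containing y contributes a factor of y' = dy/dx when we differentiate it.

Move every term to one side and write the relation as F(x, y) = 0. Term by term,
  d/dx[(x + 3)^2/16] = x/8 + 3/8
  d/dx[(y + 1)^2/9] = 2·y'(y + 1)/9
  d/dx[-1] = 0

The pieces without y' make up ∂F/∂x and the coefficient of y' is ∂F/∂y:
  ∂F/∂x = x/8 + 3/8,
  ∂F/∂y = 2y/9 + 2/9.

Since d/dx[F] = ∂F/∂x + (∂F/∂y)·y' = 0, solve for y':
  (∂F/∂y)·y' = -∂F/∂x
  dy/dx = -(∂F/∂x)/(∂F/∂y) = -(x/8 + 3/8)/(2y/9 + 2/9)
        = -((x + 3)/8)/(2(y + 1)/9) = 9(-x - 3)/(16(y + 1))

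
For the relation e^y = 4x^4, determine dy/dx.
Differentiate the relation implicitly: treat y = y(x) and apply the chain rule, so every y-derivative picks up a y' = dy/dx factor.

With everything moved to the left-hand side, differentiate term by term:
  d/dx[-4x^4] = -16x^3
  d/dx[e^(y)] = y'·e^(y)

Separating the contributions that come from x directly and those that come through y:
  without y':      -16x^3
  multiplying y':  e^(y)

so (-16x^3) + (e^(y))·y' = 0, and therefore
  dy/dx = -(-16x^3)/(e^(y)) = 16x^3e^(-y)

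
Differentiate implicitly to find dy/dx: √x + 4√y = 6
Differentiate the relation implicitly: treat y = y(x) and apply the chain rule, so every y-derivative picks up a y' = dy/dx factor.

With everything moved to the left-hand side, differentiate term by term:
  d/dx[√(x)] = 1/(2√(x))
  d/dx[4√(y)] = 2·y'/√(y)
  d/dx[-6] = 0

Separating the contributions that come from x directly and those that come through y:
  without y':      1/(2√(x))
  multiplying y':  2/√(y)

so (1/(2√(x))) + (2/√(y))·y' = 0, and therefore
  dy/dx = -(1/(2√(x)))/(2/√(y)) = -√(y)/(4√(x))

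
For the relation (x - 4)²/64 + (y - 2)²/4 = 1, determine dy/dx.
Take d/dx of both sides. Since y is implicitly a function of x, the chain rule attaches a y' = dy/dx factor whenever we differentiate through y.

Set F(x, y) = (left side) − (right side), so the curve is F = 0. Differentiating each term of F:
  d/dx[(x - 4)^2/64] = x/32 - 1/8
  d/dx[(y - 2)^2/4] = y'(y - 2)/2
  d/dx[-1] = 0

Collecting, the y'-free part is the partial derivative in x and the y' coefficient is the partial derivative in y:
  ∂F/∂x = x/32 - 1/8
  ∂F/∂y = y/2 - 1

so d/dx[F(x, y(x))] = ∂F/∂x + (∂F/∂y)·y' = 0. Rearranging,
  dy/dx = -(∂F/∂x)/(∂F/∂y) = -(x/32 - 1/8)/(y/2 - 1)
        = -((x - 4)/32)/((y - 2)/2) = (4 - x)/(16(y - 2))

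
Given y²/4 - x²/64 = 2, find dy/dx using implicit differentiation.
Differentiate both sides with respect to x, treating y as y(x). By the chain rule, any term containing y contributes a factor of y' = dy/dx when we differentiate it.

Move every term to one side and write the relation as F(x, y) = 0. Term by term,
  d/dx[-x^2/64] = -x/32
  d/dx[y^2/4] = y·y'/2
  d/dx[-2] = 0

The pieces without y' make up ∂F/∂x and the coefficient of y' is ∂F/∂y:
  ∂F/∂x = -x/32,
  ∂F/∂y = y/2.

Since d/dx[F] = ∂F/∂x + (∂F/∂y)·y' = 0, solve for y':
  (∂F/∂y)·y' = -∂F/∂x
  dy/dx = -(∂F/∂x)/(∂F/∂y) = -(-x/32)/(y/2) = x/(16y)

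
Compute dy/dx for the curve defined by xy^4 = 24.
Apply d/dx to both sides, remembering that y depends on x. Each occurrence of y therefore brings in a y' = dy/dx via the chain rule.

With F(x, y) equal to the left-hand side minus the right, differentiate F term by term:
  d/dx[xy^4] = 4xy^3·y' + y^4
  d/dx[-24] = 0
Adding these up, d/dx[F] = 0 becomes
  (y^4) + (4xy^3)·y' = 0,
so isolating y',
  dy/dx = -(y^4)/(4xy^3) = -y/(4x)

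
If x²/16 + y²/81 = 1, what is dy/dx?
Apply d/dx to both sides, remembering that y depends on x. Each occurrence of y therefore brings in a y' = dy/dx via the chain rule.

With F(x, y) equal to the left-hand side minus the right, differentiate F term by term:
  d/dx[x^2/16] = x/8
  d/dx[y^2/81] = 2y·y'/81
  d/dx[-1] = 0
Adding these up, d/dx[F] = 0 becomes
  (x/8) + (2y/81)·y' = 0,
so isolating y',
  dy/dx = -(x/8)/(2y/81) = -81x/(16y)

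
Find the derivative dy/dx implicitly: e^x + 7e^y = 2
Take d/dx of both sides. Since y is implicitly a function of x, the chain rule attaches a y' = dy/dx factor whenever we differentiate through y.

Set F(x, y) = (left side) − (right side), so the curve is F = 0. Differentiating each term of F:
  d/dx[e^(x)] = e^(x)
  d/dx[7e^(y)] = 7·y'·e^(y)
  d/dx[-2] = 0

Collecting, the y'-free part is the partial derivative in x and the y' coefficient is the partial derivative in y:
  ∂F/∂x = e^(x)
  ∂F/∂y = 7e^(y)

so d/dx[F(x, y(x))] = ∂F/∂x + (∂F/∂y)·y' = 0. Rearranging,
  dy/dx = -(∂F/∂x)/(∂F/∂y) = -(e^(x))/(7e^(y)) = -e^(x - y)/7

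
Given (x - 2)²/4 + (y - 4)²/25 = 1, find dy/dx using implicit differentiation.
Differentiate both sides with respect to x, treating y as y(x). By the chain rule, any term containing y contributes a factor of y' = dy/dx when we differentiate it.

Move every term to one side and write the relation as F(x, y) = 0. Term by term,
  d/dx[(x - 2)^2/4] = x/2 - 1
  d/dx[(y - 4)^2/25] = 2·y'(y - 4)/25
  d/dx[-1] = 0

The pieces without y' make up ∂F/∂x and the coefficient of y' is ∂F/∂y:
  ∂F/∂x = x/2 - 1,
  ∂F/∂y = 2y/25 - 8/25.

Since d/dx[F] = ∂F/∂x + (∂F/∂y)·y' = 0, solve for y':
  (∂F/∂y)·y' = -∂F/∂x
  dy/dx = -(∂F/∂x)/(∂F/∂y) = -(x/2 - 1)/(2y/25 - 8/25)
        = -((x - 2)/2)/(2(y - 4)/25) = 25(2 - x)/(4(y - 4))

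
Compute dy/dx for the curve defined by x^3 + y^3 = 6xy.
Apply d/dx to both sides, remembering that y depends on x. Each occurrence of y therefore brings in a y' = dy/dx via the chain rule.

With F(x, y) equal to the left-hand side minus the right, differentiate F term by term:
  d/dx[x^3] = 3x^2
  d/dx[-6xy] = -6x·y' - 6y
  d/dx[y^3] = 3y^2·y'
Adding these up, d/dx[F] = 0 becomes
  (3x^2 - 6y) + (-6x + 3y^2)·y' = 0,
so isolating y',
  dy/dx = -(3x^2 - 6y)/(-6x + 3y^2) = (x^2 - 2y)/(2x - y^2)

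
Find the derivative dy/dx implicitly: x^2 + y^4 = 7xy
Take d/dx of both sides. Since y is implicitly a function of x, the chain rule attaches a y' = dy/dx factor whenever we differentiate through y.

Set F(x, y) = (left side) − (right side), so the curve is F = 0. Differentiating each term of F:
  d/dx[x^2] = 2x
  d/dx[-7xy] = -7x·y' - 7y
  d/dx[y^4] = 4y^3·y'

Collecting, the y'-free part is the partial derivative in x and the y' coefficient is the partial derivative in y:
  ∂F/∂x = 2x - 7y
  ∂F/∂y = -7x + 4y^3

so d/dx[F(x, y(x))] = ∂F/∂x + (∂F/∂y)·y' = 0. Rearranging,
  dy/dx = -(∂F/∂x)/(∂F/∂y) = -(2x - 7y)/(-7x + 4y^3) = (2x - 7y)/(7x - 4y^3)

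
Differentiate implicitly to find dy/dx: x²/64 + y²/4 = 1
Apply d/dx to both sides, remembering that y depends on x. Each occurrence of y therefore brings in a y' = dy/dx via the chain rule.

With F(x, y) equal to the left-hand side minus the right, differentiate F term by term:
  d/dx[x^2/64] = x/32
  d/dx[y^2/4] = y·y'/2
  d/dx[-1] = 0
Adding these up, d/dx[F] = 0 becomes
  (x/32) + (y/2)·y' = 0,
so isolating y',
  dy/dx = -(x/32)/(y/2) = -x/(16y)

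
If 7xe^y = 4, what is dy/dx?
Differentiate the relation implicitly: treat y = y(x) and apply the chain rule, so every y-derivative picks up a y' = dy/dx factor.

With everything moved to the left-hand side, differentiate term by term:
  d/dx[7x·e^(y)] = 7x·y'·e^(y) + 7e^(y)
  d/dx[-4] = 0

Separating the contributions that come from x directly and those that come through y:
  without y':      7e^(y)
  multiplying y':  7x·e^(y)

so (7e^(y)) + (7x·e^(y))·y' = 0, and therefore
  dy/dx = -(7e^(y))/(7x·e^(y)) = -1/x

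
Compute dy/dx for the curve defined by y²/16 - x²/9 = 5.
Take d/dx of both sides. Since y is implicitly a function of x, the chain rule attaches a y' = dy/dx factor whenever we differentiate through y.

Set F(x, y) = (left side) − (right side), so the curve is F = 0. Differentiating each term of F:
  d/dx[-x^2/9] = -2x/9
  d/dx[y^2/16] = y·y'/8
  d/dx[-5] = 0

Collecting, the y'-free part is the partial derivative in x and the y' coefficient is the partial derivative in y:
  ∂F/∂x = -2x/9
  ∂F/∂y = y/8

so d/dx[F(x, y(x))] = ∂F/∂x + (∂F/∂y)·y' = 0. Rearranging,
  dy/dx = -(∂F/∂x)/(∂F/∂y) = -(-2x/9)/(y/8) = 16x/(9y)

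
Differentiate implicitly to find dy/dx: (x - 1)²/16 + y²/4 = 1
Differentiate both sides with respect to x, treating y as y(x). By the chain rule, any term containing y contributes a factor of y' = dy/dx when we differentiate it.

Move every term to one side and write the relation as F(x, y) = 0. Term by term,
  d/dx[y^2/4] = y·y'/2
  d/dx[(x - 1)^2/16] = x/8 - 1/8
  d/dx[-1] = 0

The pieces without y' make up ∂F/∂x and the coefficient of y' is ∂F/∂y:
  ∂F/∂x = x/8 - 1/8,
  ∂F/∂y = y/2.

Since d/dx[F] = ∂F/∂x + (∂F/∂y)·y' = 0, solve for y':
  (∂F/∂y)·y' = -∂F/∂x
  dy/dx = -(∂F/∂x)/(∂F/∂y) = -(x/8 - 1/8)/(y/2)
        = -((x - 1)/8)/(y/2) = (1 - x)/(4y)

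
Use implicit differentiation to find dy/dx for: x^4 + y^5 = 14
Apply d/dx to both sides, remembering that y depends on x. Each occurrence of y therefore brings in a y' = dy/dx via the chain rule.

With F(x, y) equal to the left-hand side minus the right, differentiate F term by term:
  d/dx[x^4] = 4x^3
  d/dx[y^5] = 5y^4·y'
  d/dx[-14] = 0
Adding these up, d/dx[F] = 0 becomes
  (4x^3) + (5y^4)·y' = 0,
so isolating y',
  dy/dx = -(4x^3)/(5y^4) = -4x^3/(5y^4)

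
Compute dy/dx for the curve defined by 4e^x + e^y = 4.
Apply d/dx to both sides, remembering that y depends on x. Each occurrence of y therefore brings in a y' = dy/dx via the chain rule.

With F(x, y) equal to the left-hand side minus the right, differentiate F term by term:
  d/dx[4e^(x)] = 4e^(x)
  d/dx[e^(y)] = y'·e^(y)
  d/dx[-4] = 0
Adding these up, d/dx[F] = 0 becomes
  (4e^(x)) + (e^(y))·y' = 0,
so isolating y',
  dy/dx = -(4e^(x))/(e^(y)) = -4e^(x - y)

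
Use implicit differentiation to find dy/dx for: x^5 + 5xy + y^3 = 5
Apply d/dx to both sides, remembering that y depends on x. Each occurrence of y therefore brings in a y' = dy/dx via the chain rule.

With F(x, y) equal to the left-hand side minus the right, differentiate F term by term:
  d/dx[x^5] = 5x^4
  d/dx[5xy] = 5x·y' + 5y
  d/dx[y^3] = 3y^2·y'
  d/dx[-5] = 0
Adding these up, d/dx[F] = 0 becomes
  (5x^4 + 5y) + (5x + 3y^2)·y' = 0,
so isolating y',
  dy/dx = -(5x^4 + 5y)/(5x + 3y^2) = 5(-x^4 - y)/(5x + 3y^2)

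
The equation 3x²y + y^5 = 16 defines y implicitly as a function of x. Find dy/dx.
Take d/dx of both sides. Since y is implicitly a function of x, the chain rule attaches a y' = dy/dx factor whenever we differentiate through y.

Set F(x, y) = (left side) − (right side), so the curve is F = 0. Differentiating each term of F:
  d/dx[3x^2y] = 3x^2·y' + 6xy
  d/dx[y^5] = 5y^4·y'
  d/dx[-16] = 0

Collecting, the y'-free part is the partial derivative in x and the y' coefficient is the partial derivative in y:
  ∂F/∂x = 6xy
  ∂F/∂y = 3x^2 + 5y^4

so d/dx[F(x, y(x))] = ∂F/∂x + (∂F/∂y)·y' = 0. Rearranging,
  dy/dx = -(∂F/∂x)/(∂F/∂y) = -(6xy)/(3x^2 + 5y^4) = -6xy/(3x^2 + 5y^4)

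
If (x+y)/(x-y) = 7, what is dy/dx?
Differentiate the relation implicitly: treat y = y(x) and apply the chain rule, so every y-derivative picks up a y' = dy/dx factor.

With everything moved to the left-hand side, differentiate term by term:
  d/dx[(x + y)/(x - y)] = (y' + 1)/(x - y) + (x + y)(y' - 1)/(x - y)^2
  d/dx[-7] = 0

Separating the contributions that come from x directly and those that come through y:
  without y':      1/(x - y) - (x + y)/(x - y)^2
  multiplying y':  1/(x - y) + (x + y)/(x - y)^2

so (1/(x - y) - (x + y)/(x - y)^2) + (1/(x - y) + (x + y)/(x - y)^2)·y' = 0, and therefore
  dy/dx = -(1/(x - y) - (x + y)/(x - y)^2)/(1/(x - y) + (x + y)/(x - y)^2)
        = -(-2y/(x - y)^2)/(2x/(x - y)^2) = y/x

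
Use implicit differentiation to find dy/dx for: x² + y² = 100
Apply d/dx to both sides, remembering that y depends on x. Each occurrence of y therefore brings in a y' = dy/dx via the chain rule.

With F(x, y) equal to the left-hand side minus the right, differentiate F term by term:
  d/dx[x^2] = 2x
  d/dx[y^2] = 2y·y'
  d/dx[-100] = 0
Adding these up, d/dx[F] = 0 becomes
  (2x) + (2y)·y' = 0,
so isolating y',
  dy/dx = -(2x)/(2y) = -x/y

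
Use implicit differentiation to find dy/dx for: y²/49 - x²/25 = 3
Differentiate both sides with respect to x, treating y as y(x). By the chain rule, any term containing y contributes a factor of y' = dy/dx when we differentiate it.

Move every term to one side and write the relation as F(x, y) = 0. Term by term,
  d/dx[-x^2/25] = -2x/25
  d/dx[y^2/49] = 2y·y'/49
  d/dx[-3] = 0

The pieces without y' make up ∂F/∂x and the coefficient of y' is ∂F/∂y:
  ∂F/∂x = -2x/25,
  ∂F/∂y = 2y/49.

Since d/dx[F] = ∂F/∂x + (∂F/∂y)·y' = 0, solve for y':
  (∂F/∂y)·y' = -∂F/∂x
  dy/dx = -(∂F/∂x)/(∂F/∂y) = -(-2x/25)/(2y/49) = 49x/(25y)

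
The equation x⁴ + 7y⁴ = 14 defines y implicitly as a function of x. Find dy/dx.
Apply d/dx to both sides, remembering that y depends on x. Each occurrence of y therefore brings in a y' = dy/dx via the chain rule.

With F(x, y) equal to the left-hand side minus the right, differentiate F term by term:
  d/dx[x^4] = 4x^3
  d/dx[7y^4] = 28y^3·y'
  d/dx[-14] = 0
Adding these up, d/dx[F] = 0 becomes
  (4x^3) + (28y^3)·y' = 0,
so isolating y',
  dy/dx = -(4x^3)/(28y^3) = -x^3/(7y^3)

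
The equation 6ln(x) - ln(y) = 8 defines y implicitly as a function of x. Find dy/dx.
Apply d/dx to both sides, remembering that y depends on x. Each occurrence of y therefore brings in a y' = dy/dx via the chain rule.

With F(x, y) equal to the left-hand side minus the right, differentiate F term by term:
  d/dx[6ln(x)] = 6/x
  d/dx[-ln(y)] = -y'/y
  d/dx[-8] = 0
Adding these up, d/dx[F] = 0 becomes
  (6/x) + (-1/y)·y' = 0,
so isolating y',
  dy/dx = -(6/x)/(-1/y) = 6y/x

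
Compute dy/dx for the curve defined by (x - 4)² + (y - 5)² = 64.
Differentiate the relation implicitly: treat y = y(x) and apply the chain rule, so every y-derivative picks up a y' = dy/dx factor.

With everything moved to the left-hand side, differentiate term by term:
  d/dx[(x - 4)^2] = 2x - 8
  d/dx[(y - 5)^2] = 2·y'(y - 5)
  d/dx[-64] = 0

Separating the contributions that come from x directly and those that come through y:
  without y':      2x - 8
  multiplying y':  2y - 10

so (2x - 8) + (2y - 10)·y' = 0, and therefore
  dy/dx = -(2x - 8)/(2y - 10) = (4 - x)/(y - 5)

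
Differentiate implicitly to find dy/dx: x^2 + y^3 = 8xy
Differentiate the relation implicitly: treat y = y(x) and apply the chain rule, so every y-derivative picks up a y' = dy/dx factor.

With everything moved to the left-hand side, differentiate term by term:
  d/dx[x^2] = 2x
  d/dx[-8xy] = -8x·y' - 8y
  d/dx[y^3] = 3y^2·y'

Separating the contributions that come from x directly and those that come through y:
  without y':      2x - 8y
  multiplying y':  -8x + 3y^2

so (2x - 8y) + (-8x + 3y^2)·y' = 0, and therefore
  dy/dx = -(2x - 8y)/(-8x + 3y^2) = 2(x - 4y)/(8x - 3y^2)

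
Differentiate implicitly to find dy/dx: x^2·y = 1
Differentiate the relation implicitly: treat y = y(x) and apply the chain rule, so every y-derivative picks up a y' = dy/dx factor.

With everything moved to the left-hand side, differentiate term by term:
  d/dx[x^2y] = x^2·y' + 2xy
  d/dx[-1] = 0

Separating the contributions that come from x directly and those that come through y:
  without y':      2xy
  multiplying y':  x^2

so (2xy) + (x^2)·y' = 0, and therefore
  dy/dx = -(2xy)/(x^2) = -2y/x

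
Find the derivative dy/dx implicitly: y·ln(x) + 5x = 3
Differentiate the relation implicitly: treat y = y(x) and apply the chain rule, so every y-derivative picks up a y' = dy/dx factor.

With everything moved to the left-hand side, differentiate term by term:
  d/dx[5x] = 5
  d/dx[y·ln(x)] = y'·ln(x) + y/x
  d/dx[-3] = 0

Separating the contributions that come from x directly and those that come through y:
  without y':      5 + y/x
  multiplying y':  ln(x)

so (5 + y/x) + (ln(x))·y' = 0, and therefore
  dy/dx = -(5 + y/x)/(ln(x))
        = -((5x + y)/x)/(ln(x)) = (-5x - y)/(x·ln(x))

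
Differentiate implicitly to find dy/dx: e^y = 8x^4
Take d/dx of both sides. Since y is implicitly a function of x, the chain rule attaches a y' = dy/dx factor whenever we differentiate through y.

Set F(x, y) = (left side) − (right side), so the curve is F = 0. Differentiating each term of F:
  d/dx[-8x^4] = -32x^3
  d/dx[e^(y)] = y'·e^(y)

Collecting, the y'-free part is the partial derivative in x and the y' coefficient is the partial derivative in y:
  ∂F/∂x = -32x^3
  ∂F/∂y = e^(y)

so d/dx[F(x, y(x))] = ∂F/∂x + (∂F/∂y)·y' = 0. Rearranging,
  dy/dx = -(∂F/∂x)/(∂F/∂y) = -(-32x^3)/(e^(y)) = 32x^3e^(-y)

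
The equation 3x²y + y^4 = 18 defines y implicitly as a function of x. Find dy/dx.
Differentiate the relation implicitly: treat y = y(x) and apply the chain rule, so every y-derivative picks up a y' = dy/dx factor.

With everything moved to the left-hand side, differentiate term by term:
  d/dx[3x^2y] = 3x^2·y' + 6xy
  d/dx[y^4] = 4y^3·y'
  d/dx[-18] = 0

Separating the contributions that come from x directly and those that come through y:
  without y':      6xy
  multiplying y':  3x^2 + 4y^3

so (6xy) + (3x^2 + 4y^3)·y' = 0, and therefore
  dy/dx = -(6xy)/(3x^2 + 4y^3) = -6xy/(3x^2 + 4y^3)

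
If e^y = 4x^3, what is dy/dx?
Take d/dx of both sides. Since y is implicitly a function of x, the chain rule attaches a y' = dy/dx factor whenever we differentiate through y.

Set F(x, y) = (left side) − (right side), so the curve is F = 0. Differentiating each term of F:
  d/dx[-4x^3] = -12x^2
  d/dx[e^(y)] = y'·e^(y)

Collecting, the y'-free part is the partial derivative in x and the y' coefficient is the partial derivative in y:
  ∂F/∂x = -12x^2
  ∂F/∂y = e^(y)

so d/dx[F(x, y(x))] = ∂F/∂x + (∂F/∂y)·y' = 0. Rearranging,
  dy/dx = -(∂F/∂x)/(∂F/∂y) = -(-12x^2)/(e^(y)) = 12x^2e^(-y)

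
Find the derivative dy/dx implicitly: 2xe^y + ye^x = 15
Differentiate both sides with respect to x, treating y as y(x). By the chain rule, any term containing y contributes a factor of y' = dy/dx when we differentiate it.

Move every term to one side and write the relation as F(x, y) = 0. Term by term,
  d/dx[2x·e^(y)] = 2x·y'·e^(y) + 2e^(y)
  d/dx[y·e^(x)] = y·e^(x) + y'·e^(x)
  d/dx[-15] = 0

The pieces without y' make up ∂F/∂x and the coefficient of y' is ∂F/∂y:
  ∂F/∂x = y·e^(x) + 2e^(y),
  ∂F/∂y = 2x·e^(y) + e^(x).

Since d/dx[F] = ∂F/∂x + (∂F/∂y)·y' = 0, solve for y':
  (∂F/∂y)·y' = -∂F/∂x
  dy/dx = -(∂F/∂x)/(∂F/∂y) = -(y·e^(x) + 2e^(y))/(2x·e^(y) + e^(x)) = (-y·e^(x) - 2e^(y))/(2x·e^(y) + e^(x))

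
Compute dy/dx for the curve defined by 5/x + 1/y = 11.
Differentiate the relation implicitly: treat y = y(x) and apply the chain rule, so every y-derivative picks up a y' = dy/dx factor.

With everything moved to the left-hand side, differentiate term by term:
  d/dx[1/y] = -y'/y^2
  d/dx[5/x] = -5/x^2
  d/dx[-11] = 0

Separating the contributions that come from x directly and those that come through y:
  without y':      -5/x^2
  multiplying y':  -1/y^2

so (-5/x^2) + (-1/y^2)·y' = 0, and therefore
  dy/dx = -(-5/x^2)/(-1/y^2) = -5y^2/x^2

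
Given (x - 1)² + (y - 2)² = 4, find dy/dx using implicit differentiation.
Take d/dx of both sides. Since y is implicitly a function of x, the chain rule attaches a y' = dy/dx factor whenever we differentiate through y.

Set F(x, y) = (left side) − (right side), so the curve is F = 0. Differentiating each term of F:
  d/dx[(x - 1)^2] = 2x - 2
  d/dx[(y - 2)^2] = 2·y'(y - 2)
  d/dx[-4] = 0

Collecting, the y'-free part is the partial derivative in x and the y' coefficient is the partial derivative in y:
  ∂F/∂x = 2x - 2
  ∂F/∂y = 2y - 4

so d/dx[F(x, y(x))] = ∂F/∂x + (∂F/∂y)·y' = 0. Rearranging,
  dy/dx = -(∂F/∂x)/(∂F/∂y) = -(2x - 2)/(2y - 4) = (1 - x)/(y - 2)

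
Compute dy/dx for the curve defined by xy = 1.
Differentiate both sides with respect to x, treating y as y(x). By the chain rule, any term containing y contributes a factor of y' = dy/dx when we differentiate it.

Move every term to one side and write the relation as F(x, y) = 0. Term by term,
  d/dx[xy] = x·y' + y
  d/dx[-1] = 0

The pieces without y' make up ∂F/∂x and the coefficient of y' is ∂F/∂y:
  ∂F/∂x = y,
  ∂F/∂y = x.

Since d/dx[F] = ∂F/∂x + (∂F/∂y)·y' = 0, solve for y':
  (∂F/∂y)·y' = -∂F/∂x
  dy/dx = -(∂F/∂x)/(∂F/∂y) = -(y)/(x) = -y/x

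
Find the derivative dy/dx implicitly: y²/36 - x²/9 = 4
Differentiate the relation implicitly: treat y = y(x) and apply the chain rule, so every y-derivative picks up a y' = dy/dx factor.

With everything moved to the left-hand side, differentiate term by term:
  d/dx[-x^2/9] = -2x/9
  d/dx[y^2/36] = y·y'/18
  d/dx[-4] = 0

Separating the contributions that come from x directly and those that come through y:
  without y':      -2x/9
  multiplying y':  y/18

so (-2x/9) + (y/18)·y' = 0, and therefore
  dy/dx = -(-2x/9)/(y/18) = 4x/y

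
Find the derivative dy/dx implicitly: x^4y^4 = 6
Differentiate both sides with respect to x, treating y as y(x). By the chain rule, any term containing y contributes a factor of y' = dy/dx when we differentiate it.

Move every term to one side and write the relation as F(x, y) = 0. Term by term,
  d/dx[x^4y^4] = 4x^4y^3·y' + 4x^3y^4
  d/dx[-6] = 0

The pieces without y' make up ∂F/∂x and the coefficient of y' is ∂F/∂y:
  ∂F/∂x = 4x^3y^4,
  ∂F/∂y = 4x^4y^3.

Since d/dx[F] = ∂F/∂x + (∂F/∂y)·y' = 0, solve for y':
  (∂F/∂y)·y' = -∂F/∂x
  dy/dx = -(∂F/∂x)/(∂F/∂y) = -(4x^3y^4)/(4x^4y^3) = -y/x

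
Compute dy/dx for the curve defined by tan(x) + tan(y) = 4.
Apply d/dx to both sides, remembering that y depends on x. Each occurrence of y therefore brings in a y' = dy/dx via the chain rule.

With F(x, y) equal to the left-hand side minus the right, differentiate F term by term:
  d/dx[tan(x)] = tan(x)^2 + 1
  d/dx[tan(y)] = y'(tan(y)^2 + 1)
  d/dx[-4] = 0
Adding these up, d/dx[F] = 0 becomes
  (tan(x)^2 + 1) + (tan(y)^2 + 1)·y' = 0,
so isolating y',
  dy/dx = -(tan(x)^2 + 1)/(tan(y)^2 + 1) = -cos(y)^2/cos(x)^2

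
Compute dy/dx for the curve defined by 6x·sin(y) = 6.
Take d/dx of both sides. Since y is implicitly a function of x, the chain rule attaches a y' = dy/dx factor whenever we differentiate through y.

Set F(x, y) = (left side) − (right side), so the curve is F = 0. Differentiating each term of F:
  d/dx[6x·sin(y)] = 6x·y'·cos(y) + 6sin(y)
  d/dx[-6] = 0

Collecting, the y'-free part is the partial derivative in x and the y' coefficient is the partial derivative in y:
  ∂F/∂x = 6sin(y)
  ∂F/∂y = 6x·cos(y)

so d/dx[F(x, y(x))] = ∂F/∂x + (∂F/∂y)·y' = 0. Rearranging,
  dy/dx = -(∂F/∂x)/(∂F/∂y) = -(6sin(y))/(6x·cos(y)) = -tan(y)/x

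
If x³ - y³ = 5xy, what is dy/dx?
Differentiate the relation implicitly: treat y = y(x) and apply the chain rule, so every y-derivative picks up a y' = dy/dx factor.

With everything moved to the left-hand side, differentiate term by term:
  d/dx[x^3] = 3x^2
  d/dx[-5xy] = -5x·y' - 5y
  d/dx[-y^3] = -3y^2·y'

Separating the contributions that come from x directly and those that come through y:
  without y':      3x^2 - 5y
  multiplying y':  -5x - 3y^2

so (3x^2 - 5y) + (-5x - 3y^2)·y' = 0, and therefore
  dy/dx = -(3x^2 - 5y)/(-5x - 3y^2) = (3x^2 - 5y)/(5x + 3y^2)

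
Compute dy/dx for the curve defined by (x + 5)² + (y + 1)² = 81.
Differentiate both sides with respect to x, treating y as y(x). By the chain rule, any term containing y contributes a factor of y' = dy/dx when we differentiate it.

Move every term to one side and write the relation as F(x, y) = 0. Term by term,
  d/dx[(x + 5)^2] = 2x + 10
  d/dx[(y + 1)^2] = 2·y'(y + 1)
  d/dx[-81] = 0

The pieces without y' make up ∂F/∂x and the coefficient of y' is ∂F/∂y:
  ∂F/∂x = 2x + 10,
  ∂F/∂y = 2y + 2.

Since d/dx[F] = ∂F/∂x + (∂F/∂y)·y' = 0, solve for y':
  (∂F/∂y)·y' = -∂F/∂x
  dy/dx = -(∂F/∂x)/(∂F/∂y) = -(2x + 10)/(2y + 2) = (-x - 5)/(y + 1)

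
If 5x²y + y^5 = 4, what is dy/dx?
Take d/dx of both sides. Since y is implicitly a function of x, the chain rule attaches a y' = dy/dx factor whenever we differentiate through y.

Set F(x, y) = (left side) − (right side), so the curve is F = 0. Differentiating each term of F:
  d/dx[5x^2y] = 5x^2·y' + 10xy
  d/dx[y^5] = 5y^4·y'
  d/dx[-4] = 0

Collecting, the y'-free part is the partial derivative in x and the y' coefficient is the partial derivative in y:
  ∂F/∂x = 10xy
  ∂F/∂y = 5x^2 + 5y^4

so d/dx[F(x, y(x))] = ∂F/∂x + (∂F/∂y)·y' = 0. Rearranging,
  dy/dx = -(∂F/∂x)/(∂F/∂y) = -(10xy)/(5x^2 + 5y^4) = -2xy/(x^2 + y^4)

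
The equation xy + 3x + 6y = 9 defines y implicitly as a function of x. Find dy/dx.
Apply d/dx to both sides, remembering that y depends on x. Each occurrence of y therefore brings in a y' = dy/dx via the chain rule.

With F(x, y) equal to the left-hand side minus the right, differentiate F term by term:
  d/dx[xy] = x·y' + y
  d/dx[3x] = 3
  d/dx[6y] = 6·y'
  d/dx[-9] = 0
Adding these up, d/dx[F] = 0 becomes
  (y + 3) + (x + 6)·y' = 0,
so isolating y',
  dy/dx = -(y + 3)/(x + 6) = (-y - 3)/(x + 6)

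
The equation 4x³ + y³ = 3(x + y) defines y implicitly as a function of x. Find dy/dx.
Differentiate the relation implicitly: treat y = y(x) and apply the chain rule, so every y-derivative picks up a y' = dy/dx factor.

With everything moved to the left-hand side, differentiate term by term:
  d/dx[4x^3] = 12x^2
  d/dx[-3x] = -3
  d/dx[y^3] = 3y^2·y'
  d/dx[-3y] = -3·y'

Separating the contributions that come from x directly and those that come through y:
  without y':      12x^2 - 3
  multiplying y':  3y^2 - 3

so (12x^2 - 3) + (3y^2 - 3)·y' = 0, and therefore
  dy/dx = -(12x^2 - 3)/(3y^2 - 3) = (1 - 4x^2)/(y^2 - 1)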